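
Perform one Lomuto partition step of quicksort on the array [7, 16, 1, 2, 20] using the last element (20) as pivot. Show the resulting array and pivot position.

Lomuto partition with pivot = 20:

Initial array: [7, 16, 1, 2, 20]

arr[0]=7 <= 20: swap with position 0, array becomes [7, 16, 1, 2, 20]
arr[1]=16 <= 20: swap with position 1, array becomes [7, 16, 1, 2, 20]
arr[2]=1 <= 20: swap with position 2, array becomes [7, 16, 1, 2, 20]
arr[3]=2 <= 20: swap with position 3, array becomes [7, 16, 1, 2, 20]

Place pivot at position 4: [7, 16, 1, 2, 20]
Pivot position: 4

After partitioning with pivot 20, the array becomes [7, 16, 1, 2, 20]. The pivot is placed at index 4. All elements to the left of the pivot are <= 20, and all elements to the right are > 20.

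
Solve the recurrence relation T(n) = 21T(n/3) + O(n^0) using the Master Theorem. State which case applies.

Master Theorem for T(n) = 21T(n/3) + O(n^0):

a = 21, b = 3, c = 0
log_b(a) = log_3(21) = 2.7712

Case 1: c = 0 < log_3(21) = 2.7712
T(n) = O(n^(log_3 21))

For T(n) = 21T(n/3) + O(n^0): log_3(21) = 2.7712. This is Case 1 of the Master Theorem (c < log_b(a), work dominated by leaves), giving O(n^(log_3 21)).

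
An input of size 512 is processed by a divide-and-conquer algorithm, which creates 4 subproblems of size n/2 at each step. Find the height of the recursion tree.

For divide and conquer with division factor 2:

Problem sizes at each level:
Level 0: 512
Level 1: 256
Level 2: 128
Level 3: 64
Level 4: 32
Level 5: 16
Level 6: 8
Level 7: 4
Level 8: 2
Level 9: 1

The root is level 0 and the size-1 base case is level 9 (the tree spans levels 0 through 9, i.e. 10 levels counting the root), so the depth is the number of divisions: log_2(512) = 9

The recursion tree depth is log_2(512) = 9. At each level, the problem size is divided by 2, so it takes 9 divisions to reduce to a base case of size 1. The algorithm makes 4 recursive calls at each level.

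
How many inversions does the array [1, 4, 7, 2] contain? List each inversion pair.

Finding inversions in [1, 4, 7, 2]:

(1, 3): arr[1]=4 > arr[3]=2
(2, 3): arr[2]=7 > arr[3]=2

Total inversions: 2

The array has 2 inversion(s): (1,3), (2,3). Each pair (i,j) satisfies i < j and arr[i] > arr[j].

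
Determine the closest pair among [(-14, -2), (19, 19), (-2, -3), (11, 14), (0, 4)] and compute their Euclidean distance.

Computing all pairwise distances among 5 points:

d((-14, -2), (19, 19)) = 39.1152
d((-14, -2), (-2, -3)) = 12.0416
d((-14, -2), (11, 14)) = 29.6816
d((-14, -2), (0, 4)) = 15.2315
d((19, 19), (-2, -3)) = 30.4138
d((19, 19), (11, 14)) = 9.434
d((19, 19), (0, 4)) = 24.2074
d((-2, -3), (11, 14)) = 21.4009
d((-2, -3), (0, 4)) = 7.2801 <-- minimum
d((11, 14), (0, 4)) = 14.8661

Closest pair: (-2, -3) and (0, 4) with distance 7.2801

The closest pair is (-2, -3) and (0, 4) with Euclidean distance 7.2801. For 5 points, brute-force pairwise comparison is shown above. For large n, the divide-and-conquer algorithm (sort by x, recurse on halves, check the dividing strip) achieves O(n log n).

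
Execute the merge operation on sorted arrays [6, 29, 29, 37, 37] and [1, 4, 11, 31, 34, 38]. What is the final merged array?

Merging process:

Compare 6 vs 1: take 1 from right. Merged: [1]
Compare 6 vs 4: take 4 from right. Merged: [1, 4]
Compare 6 vs 11: take 6 from left. Merged: [1, 4, 6]
Compare 29 vs 11: take 11 from right. Merged: [1, 4, 6, 11]
Compare 29 vs 31: take 29 from left. Merged: [1, 4, 6, 11, 29]
Compare 29 vs 31: take 29 from left. Merged: [1, 4, 6, 11, 29, 29]
Compare 37 vs 31: take 31 from right. Merged: [1, 4, 6, 11, 29, 29, 31]
Compare 37 vs 34: take 34 from right. Merged: [1, 4, 6, 11, 29, 29, 31, 34]
Compare 37 vs 38: take 37 from left. Merged: [1, 4, 6, 11, 29, 29, 31, 34, 37]
Compare 37 vs 38: take 37 from left. Merged: [1, 4, 6, 11, 29, 29, 31, 34, 37, 37]
Append remaining from right: [38]. Merged: [1, 4, 6, 11, 29, 29, 31, 34, 37, 37, 38]

Final merged array: [1, 4, 6, 11, 29, 29, 31, 34, 37, 37, 38]
Total comparisons: 10

The merged array is [1, 4, 6, 11, 29, 29, 31, 34, 37, 37, 38], requiring 10 comparisons. The merge step runs in O(n) time where n is the total number of elements.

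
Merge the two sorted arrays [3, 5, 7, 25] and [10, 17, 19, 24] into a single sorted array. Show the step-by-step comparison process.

Merging process:

Compare 3 vs 10: take 3 from left. Merged: [3]
Compare 5 vs 10: take 5 from left. Merged: [3, 5]
Compare 7 vs 10: take 7 from left. Merged: [3, 5, 7]
Compare 25 vs 10: take 10 from right. Merged: [3, 5, 7, 10]
Compare 25 vs 17: take 17 from right. Merged: [3, 5, 7, 10, 17]
Compare 25 vs 19: take 19 from right. Merged: [3, 5, 7, 10, 17, 19]
Compare 25 vs 24: take 24 from right. Merged: [3, 5, 7, 10, 17, 19, 24]
Append remaining from left: [25]. Merged: [3, 5, 7, 10, 17, 19, 24, 25]

Final merged array: [3, 5, 7, 10, 17, 19, 24, 25]
Total comparisons: 7

The merged array is [3, 5, 7, 10, 17, 19, 24, 25], requiring 7 comparisons. The merge step runs in O(n) time where n is the total number of elements.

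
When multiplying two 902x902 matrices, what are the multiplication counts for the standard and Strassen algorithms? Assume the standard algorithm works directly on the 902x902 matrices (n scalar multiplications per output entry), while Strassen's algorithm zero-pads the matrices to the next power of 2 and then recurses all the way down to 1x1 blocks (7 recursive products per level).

Matrix multiplication for 902x902 matrices:

Strassen's algorithm requires power-of-2 dimensions. Pad 902x902 to 1024x1024 (next power of 2).

Standard algorithm: 902^3 = 733870808 multiplications
Strassen's algorithm: 7^(log2(1024)) = 7^10 = 282475249 multiplications
Savings: 733870808 - 282475249 = 451395559 multiplications

Standard: 733870808 multiplications (902^3). Strassen: 282475249 multiplications (7^10, after padding to 1024x1024). Strassen reduces 8 recursive multiplications to 7 at each level.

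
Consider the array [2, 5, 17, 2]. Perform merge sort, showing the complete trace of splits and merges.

Merge sort trace:

Split: [2, 5, 17, 2] -> [2, 5] and [17, 2]
  Split: [2, 5] -> [2] and [5]
  Merge: [2] + [5] -> [2, 5]
  Split: [17, 2] -> [17] and [2]
  Merge: [17] + [2] -> [2, 17]
Merge: [2, 5] + [2, 17] -> [2, 2, 5, 17]

Final sorted array: [2, 2, 5, 17]

The merge sort proceeds by recursively splitting the array and merging sorted halves.
After all merges, the sorted array is [2, 2, 5, 17].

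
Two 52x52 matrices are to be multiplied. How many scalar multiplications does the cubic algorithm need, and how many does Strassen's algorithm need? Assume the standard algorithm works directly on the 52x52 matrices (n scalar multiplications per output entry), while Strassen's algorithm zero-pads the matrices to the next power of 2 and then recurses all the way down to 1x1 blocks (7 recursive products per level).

Matrix multiplication for 52x52 matrices:

Strassen's algorithm requires power-of-2 dimensions. Pad 52x52 to 64x64 (next power of 2).

Standard algorithm: 52^3 = 140608 multiplications
Strassen's algorithm: 7^(log2(64)) = 7^6 = 117649 multiplications
Savings: 140608 - 117649 = 22959 multiplications

Standard: 140608 multiplications (52^3). Strassen: 117649 multiplications (7^6, after padding to 64x64). Strassen reduces 8 recursive multiplications to 7 at each level.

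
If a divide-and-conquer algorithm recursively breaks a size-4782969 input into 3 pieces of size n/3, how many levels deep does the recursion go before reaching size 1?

For divide and conquer with division factor 3:

Problem sizes at each level:
Level 0: 4782969
Level 1: 1594323
Level 2: 531441
Level 3: 177147
Level 4: 59049
Level 5: 19683
Level 6: 6561
Level 7: 2187
Level 8: 729
Level 9: 243
Level 10: 81
Level 11: 27
Level 12: 9
Level 13: 3
Level 14: 1

The root is level 0 and the size-1 base case is level 14 (the tree spans levels 0 through 14, i.e. 15 levels counting the root), so the depth is the number of divisions: log_3(4782969) = 14

The recursion tree depth is log_3(4782969) = 14. At each level, the problem size is divided by 3, so it takes 14 divisions to reduce to a base case of size 1. The algorithm makes 3 recursive calls at each level.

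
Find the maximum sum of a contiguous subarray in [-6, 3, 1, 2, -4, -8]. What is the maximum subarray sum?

Using Kadane's algorithm on [-6, 3, 1, 2, -4, -8]:

Scanning through the array:
Position 1 (value 3): max_ending_here = 3, max_so_far = 3
Position 2 (value 1): max_ending_here = 4, max_so_far = 4
Position 3 (value 2): max_ending_here = 6, max_so_far = 6
Position 4 (value -4): max_ending_here = 2, max_so_far = 6
Position 5 (value -8): max_ending_here = -6, max_so_far = 6

Maximum subarray: [3, 1, 2]
Maximum sum: 6

The maximum subarray is [3, 1, 2] with sum 6. This subarray runs from index 1 to index 3.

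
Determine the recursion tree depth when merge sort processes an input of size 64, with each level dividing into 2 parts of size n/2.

For divide and conquer with division factor 2:

Problem sizes at each level:
Level 0: 64
Level 1: 32
Level 2: 16
Level 3: 8
Level 4: 4
Level 5: 2
Level 6: 1

The root is level 0 and the size-1 base case is level 6 (the tree spans levels 0 through 6, i.e. 7 levels counting the root), so the depth is the number of divisions: log_2(64) = 6

The recursion tree depth is log_2(64) = 6. At each level, the problem size is divided by 2, so it takes 6 divisions to reduce to a base case of size 1. The algorithm makes 2 recursive calls at each level.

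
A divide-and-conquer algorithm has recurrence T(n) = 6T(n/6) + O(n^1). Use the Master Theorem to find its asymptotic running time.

Master Theorem for T(n) = 6T(n/6) + O(n^1):

a = 6, b = 6, c = 1
log_b(a) = log_6(6) = 1.0000

Case 2: c = 1 = log_6(6) = 1.0000
T(n) = O(n^1 log n) = O(n log n)

For T(n) = 6T(n/6) + O(n^1): log_6(6) = 1.0000. This is Case 2 of the Master Theorem (c = log_b(a), equal work at all levels), giving O(n log n).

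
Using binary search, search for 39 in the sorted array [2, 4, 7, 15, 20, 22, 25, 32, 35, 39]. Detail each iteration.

Binary search for 39 in [2, 4, 7, 15, 20, 22, 25, 32, 35, 39]:

lo=0, hi=9, mid=4, arr[mid]=20 -> 20 < 39, search right half
lo=5, hi=9, mid=7, arr[mid]=32 -> 32 < 39, search right half
lo=8, hi=9, mid=8, arr[mid]=35 -> 35 < 39, search right half
lo=9, hi=9, mid=9, arr[mid]=39 -> Found target at index 9!

Binary search finds 39 at index 9 after 4 comparisons. The search repeatedly halves the search space by comparing with the middle element.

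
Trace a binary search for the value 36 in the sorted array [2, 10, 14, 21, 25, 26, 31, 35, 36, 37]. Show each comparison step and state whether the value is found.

Binary search for 36 in [2, 10, 14, 21, 25, 26, 31, 35, 36, 37]:

lo=0, hi=9, mid=4, arr[mid]=25 -> 25 < 36, search right half
lo=5, hi=9, mid=7, arr[mid]=35 -> 35 < 36, search right half
lo=8, hi=9, mid=8, arr[mid]=36 -> Found target at index 8!

Binary search finds 36 at index 8 after 3 comparisons. The search repeatedly halves the search space by comparing with the middle element.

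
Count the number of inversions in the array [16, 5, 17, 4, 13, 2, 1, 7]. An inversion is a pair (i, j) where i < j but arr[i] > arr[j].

Finding inversions in [16, 5, 17, 4, 13, 2, 1, 7]:

(0, 1): arr[0]=16 > arr[1]=5
(0, 3): arr[0]=16 > arr[3]=4
(0, 4): arr[0]=16 > arr[4]=13
(0, 5): arr[0]=16 > arr[5]=2
(0, 6): arr[0]=16 > arr[6]=1
(0, 7): arr[0]=16 > arr[7]=7
(1, 3): arr[1]=5 > arr[3]=4
(1, 5): arr[1]=5 > arr[5]=2
(1, 6): arr[1]=5 > arr[6]=1
(2, 3): arr[2]=17 > arr[3]=4
(2, 4): arr[2]=17 > arr[4]=13
(2, 5): arr[2]=17 > arr[5]=2
(2, 6): arr[2]=17 > arr[6]=1
(2, 7): arr[2]=17 > arr[7]=7
(3, 5): arr[3]=4 > arr[5]=2
(3, 6): arr[3]=4 > arr[6]=1
(4, 5): arr[4]=13 > arr[5]=2
(4, 6): arr[4]=13 > arr[6]=1
(4, 7): arr[4]=13 > arr[7]=7
(5, 6): arr[5]=2 > arr[6]=1

Total inversions: 20

The array has 20 inversion(s): (0,1), (0,3), (0,4), (0,5), (0,6), (0,7), (1,3), (1,5), (1,6), (2,3), (2,4), (2,5), (2,6), (2,7), (3,5), (3,6), (4,5), (4,6), (4,7), (5,6). Each pair (i,j) satisfies i < j and arr[i] > arr[j].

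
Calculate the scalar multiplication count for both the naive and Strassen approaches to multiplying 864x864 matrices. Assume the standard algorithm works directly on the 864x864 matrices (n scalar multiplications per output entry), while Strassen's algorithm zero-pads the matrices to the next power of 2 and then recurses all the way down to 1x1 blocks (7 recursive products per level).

Matrix multiplication for 864x864 matrices:

Strassen's algorithm requires power-of-2 dimensions. Pad 864x864 to 1024x1024 (next power of 2).

Standard algorithm: 864^3 = 644972544 multiplications
Strassen's algorithm: 7^(log2(1024)) = 7^10 = 282475249 multiplications
Savings: 644972544 - 282475249 = 362497295 multiplications

Standard: 644972544 multiplications (864^3). Strassen: 282475249 multiplications (7^10, after padding to 1024x1024). Strassen reduces 8 recursive multiplications to 7 at each level.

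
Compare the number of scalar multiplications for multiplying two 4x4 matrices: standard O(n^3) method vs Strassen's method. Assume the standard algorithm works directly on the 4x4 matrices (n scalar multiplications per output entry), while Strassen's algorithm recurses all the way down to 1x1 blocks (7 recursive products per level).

Matrix multiplication for 4x4 matrices:

Standard algorithm: 4^3 = 64 multiplications
Strassen's algorithm: 7^(log2(4)) = 7^2 = 49 multiplications
Savings: 64 - 49 = 15 multiplications

Standard: 64 multiplications (4^3). Strassen: 49 multiplications (7^2). Strassen reduces 8 recursive multiplications to 7 at each level.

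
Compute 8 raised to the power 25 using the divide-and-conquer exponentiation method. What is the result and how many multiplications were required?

Computing 8^25 by squaring (build up from 8^1; each line after the first costs one multiplication):

8^1 = 8
8^2 = (8^1)^2 = 8^2 = 64
8^3 = 8 * 8^2 = 8 * 64 = 512
8^6 = (8^3)^2 = 512^2 = 262144
8^12 = (8^6)^2 = 262144^2 = 68719476736
8^24 = (8^12)^2 = 68719476736^2 = 4722366482869645213696
8^25 = 8 * 8^24 = 8 * 4722366482869645213696 = 37778931862957161709568

Result: 37778931862957161709568
Multiplications needed: 6 (6 lines after 8^1)

8^25 = 37778931862957161709568. Using exponentiation by squaring, this requires 6 multiplications. The key idea: if the exponent is even, square the half-power; if odd, multiply by the base once.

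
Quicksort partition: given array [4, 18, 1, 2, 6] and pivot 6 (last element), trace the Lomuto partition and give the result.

Lomuto partition with pivot = 6:

Initial array: [4, 18, 1, 2, 6]

arr[0]=4 <= 6: swap with position 0, array becomes [4, 18, 1, 2, 6]
arr[1]=18 > 6: no swap
arr[2]=1 <= 6: swap with position 1, array becomes [4, 1, 18, 2, 6]
arr[3]=2 <= 6: swap with position 2, array becomes [4, 1, 2, 18, 6]

Place pivot at position 3: [4, 1, 2, 6, 18]
Pivot position: 3

After partitioning with pivot 6, the array becomes [4, 1, 2, 6, 18]. The pivot is placed at index 3. All elements to the left of the pivot are <= 6, and all elements to the right are > 6.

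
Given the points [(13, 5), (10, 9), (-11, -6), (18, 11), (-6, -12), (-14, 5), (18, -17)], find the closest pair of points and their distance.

Computing all pairwise distances among 7 points:

d((13, 5), (10, 9)) = 5.0 <-- minimum
d((13, 5), (-11, -6)) = 26.4008
d((13, 5), (18, 11)) = 7.8102
d((13, 5), (-6, -12)) = 25.4951
d((13, 5), (-14, 5)) = 27.0
d((13, 5), (18, -17)) = 22.561
d((10, 9), (-11, -6)) = 25.807
d((10, 9), (18, 11)) = 8.2462
d((10, 9), (-6, -12)) = 26.4008
d((10, 9), (-14, 5)) = 24.3311
d((10, 9), (18, -17)) = 27.2029
d((-11, -6), (18, 11)) = 33.6155
d((-11, -6), (-6, -12)) = 7.8102
d((-11, -6), (-14, 5)) = 11.4018
d((-11, -6), (18, -17)) = 31.0161
d((18, 11), (-6, -12)) = 33.2415
d((18, 11), (-14, 5)) = 32.5576
d((18, 11), (18, -17)) = 28.0
d((-6, -12), (-14, 5)) = 18.7883
d((-6, -12), (18, -17)) = 24.5153
d((-14, 5), (18, -17)) = 38.833

Closest pair: (13, 5) and (10, 9) with distance 5.0

The closest pair is (13, 5) and (10, 9) with Euclidean distance 5.0. For 7 points, brute-force pairwise comparison is shown above. For large n, the divide-and-conquer algorithm (sort by x, recurse on halves, check the dividing strip) achieves O(n log n).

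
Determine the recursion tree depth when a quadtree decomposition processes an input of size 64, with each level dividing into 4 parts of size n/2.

For divide and conquer with division factor 2:

Problem sizes at each level:
Level 0: 64
Level 1: 32
Level 2: 16
Level 3: 8
Level 4: 4
Level 5: 2
Level 6: 1

The root is level 0 and the size-1 base case is level 6 (the tree spans levels 0 through 6, i.e. 7 levels counting the root), so the depth is the number of divisions: log_2(64) = 6

The recursion tree depth is log_2(64) = 6. At each level, the problem size is divided by 2, so it takes 6 divisions to reduce to a base case of size 1. The algorithm makes 4 recursive calls at each level.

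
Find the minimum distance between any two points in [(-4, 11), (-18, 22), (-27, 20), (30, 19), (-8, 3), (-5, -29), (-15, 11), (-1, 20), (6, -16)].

Computing all pairwise distances among 9 points:

d((-4, 11), (-18, 22)) = 17.8045
d((-4, 11), (-27, 20)) = 24.6982
d((-4, 11), (30, 19)) = 34.9285
d((-4, 11), (-8, 3)) = 8.9443 <-- minimum
d((-4, 11), (-5, -29)) = 40.0125
d((-4, 11), (-15, 11)) = 11.0
d((-4, 11), (-1, 20)) = 9.4868
d((-4, 11), (6, -16)) = 28.7924
d((-18, 22), (-27, 20)) = 9.2195
d((-18, 22), (30, 19)) = 48.0937
d((-18, 22), (-8, 3)) = 21.4709
d((-18, 22), (-5, -29)) = 52.6308
d((-18, 22), (-15, 11)) = 11.4018
d((-18, 22), (-1, 20)) = 17.1172
d((-18, 22), (6, -16)) = 44.9444
d((-27, 20), (30, 19)) = 57.0088
d((-27, 20), (-8, 3)) = 25.4951
d((-27, 20), (-5, -29)) = 53.7122
d((-27, 20), (-15, 11)) = 15.0
d((-27, 20), (-1, 20)) = 26.0
d((-27, 20), (6, -16)) = 48.8365
d((30, 19), (-8, 3)) = 41.2311
d((30, 19), (-5, -29)) = 59.4054
d((30, 19), (-15, 11)) = 45.7056
d((30, 19), (-1, 20)) = 31.0161
d((30, 19), (6, -16)) = 42.4382
d((-8, 3), (-5, -29)) = 32.1403
d((-8, 3), (-15, 11)) = 10.6301
d((-8, 3), (-1, 20)) = 18.3848
d((-8, 3), (6, -16)) = 23.6008
d((-5, -29), (-15, 11)) = 41.2311
d((-5, -29), (-1, 20)) = 49.163
d((-5, -29), (6, -16)) = 17.0294
d((-15, 11), (-1, 20)) = 16.6433
d((-15, 11), (6, -16)) = 34.2053
d((-1, 20), (6, -16)) = 36.6742

Closest pair: (-4, 11) and (-8, 3) with distance 8.9443

The closest pair is (-4, 11) and (-8, 3) with Euclidean distance 8.9443. For 9 points, brute-force pairwise comparison is shown above. For large n, the divide-and-conquer algorithm (sort by x, recurse on halves, check the dividing strip) achieves O(n log n).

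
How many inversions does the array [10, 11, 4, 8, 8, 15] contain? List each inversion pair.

Finding inversions in [10, 11, 4, 8, 8, 15]:

(0, 2): arr[0]=10 > arr[2]=4
(0, 3): arr[0]=10 > arr[3]=8
(0, 4): arr[0]=10 > arr[4]=8
(1, 2): arr[1]=11 > arr[2]=4
(1, 3): arr[1]=11 > arr[3]=8
(1, 4): arr[1]=11 > arr[4]=8

Total inversions: 6

The array has 6 inversion(s): (0,2), (0,3), (0,4), (1,2), (1,3), (1,4). Each pair (i,j) satisfies i < j and arr[i] > arr[j].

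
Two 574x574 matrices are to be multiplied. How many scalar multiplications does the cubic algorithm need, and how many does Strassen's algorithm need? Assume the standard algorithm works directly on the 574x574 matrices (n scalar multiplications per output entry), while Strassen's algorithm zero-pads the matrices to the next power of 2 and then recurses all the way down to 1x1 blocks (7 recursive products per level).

Matrix multiplication for 574x574 matrices:

Strassen's algorithm requires power-of-2 dimensions. Pad 574x574 to 1024x1024 (next power of 2).

Standard algorithm: 574^3 = 189119224 multiplications
Strassen's algorithm: 7^(log2(1024)) = 7^10 = 282475249 multiplications
Difference: 189119224 - 282475249 = -93356025 (Strassen uses MORE here due to padding overhead — for small or just-over-power-of-2 n, padding can outweigh the per-level savings)

Standard: 189119224 multiplications (574^3). Strassen: 282475249 multiplications (7^10, after padding to 1024x1024). Strassen reduces 8 recursive multiplications to 7 at each level.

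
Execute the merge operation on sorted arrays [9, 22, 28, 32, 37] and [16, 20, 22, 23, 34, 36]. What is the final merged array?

Merging process:

Compare 9 vs 16: take 9 from left. Merged: [9]
Compare 22 vs 16: take 16 from right. Merged: [9, 16]
Compare 22 vs 20: take 20 from right. Merged: [9, 16, 20]
Compare 22 vs 22: take 22 from left. Merged: [9, 16, 20, 22]
Compare 28 vs 22: take 22 from right. Merged: [9, 16, 20, 22, 22]
Compare 28 vs 23: take 23 from right. Merged: [9, 16, 20, 22, 22, 23]
Compare 28 vs 34: take 28 from left. Merged: [9, 16, 20, 22, 22, 23, 28]
Compare 32 vs 34: take 32 from left. Merged: [9, 16, 20, 22, 22, 23, 28, 32]
Compare 37 vs 34: take 34 from right. Merged: [9, 16, 20, 22, 22, 23, 28, 32, 34]
Compare 37 vs 36: take 36 from right. Merged: [9, 16, 20, 22, 22, 23, 28, 32, 34, 36]
Append remaining from left: [37]. Merged: [9, 16, 20, 22, 22, 23, 28, 32, 34, 36, 37]

Final merged array: [9, 16, 20, 22, 22, 23, 28, 32, 34, 36, 37]
Total comparisons: 10

The merged array is [9, 16, 20, 22, 22, 23, 28, 32, 34, 36, 37], requiring 10 comparisons. The merge step runs in O(n) time where n is the total number of elements.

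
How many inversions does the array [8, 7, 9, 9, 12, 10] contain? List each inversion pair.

Finding inversions in [8, 7, 9, 9, 12, 10]:

(0, 1): arr[0]=8 > arr[1]=7
(4, 5): arr[4]=12 > arr[5]=10

Total inversions: 2

The array has 2 inversion(s): (0,1), (4,5). Each pair (i,j) satisfies i < j and arr[i] > arr[j].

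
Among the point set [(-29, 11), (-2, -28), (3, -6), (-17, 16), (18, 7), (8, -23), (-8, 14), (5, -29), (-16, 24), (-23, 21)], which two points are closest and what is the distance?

Computing all pairwise distances among 10 points:

d((-29, 11), (-2, -28)) = 47.4342
d((-29, 11), (3, -6)) = 36.2353
d((-29, 11), (-17, 16)) = 13.0
d((-29, 11), (18, 7)) = 47.1699
d((-29, 11), (8, -23)) = 50.2494
d((-29, 11), (-8, 14)) = 21.2132
d((-29, 11), (5, -29)) = 52.4976
d((-29, 11), (-16, 24)) = 18.3848
d((-29, 11), (-23, 21)) = 11.6619
d((-2, -28), (3, -6)) = 22.561
d((-2, -28), (-17, 16)) = 46.4866
d((-2, -28), (18, 7)) = 40.3113
d((-2, -28), (8, -23)) = 11.1803
d((-2, -28), (-8, 14)) = 42.4264
d((-2, -28), (5, -29)) = 7.0711
d((-2, -28), (-16, 24)) = 53.8516
d((-2, -28), (-23, 21)) = 53.3104
d((3, -6), (-17, 16)) = 29.7321
d((3, -6), (18, 7)) = 19.8494
d((3, -6), (8, -23)) = 17.72
d((3, -6), (-8, 14)) = 22.8254
d((3, -6), (5, -29)) = 23.0868
d((3, -6), (-16, 24)) = 35.5106
d((3, -6), (-23, 21)) = 37.4833
d((-17, 16), (18, 7)) = 36.1386
d((-17, 16), (8, -23)) = 46.3249
d((-17, 16), (-8, 14)) = 9.2195
d((-17, 16), (5, -29)) = 50.0899
d((-17, 16), (-16, 24)) = 8.0623
d((-17, 16), (-23, 21)) = 7.8102
d((18, 7), (8, -23)) = 31.6228
d((18, 7), (-8, 14)) = 26.9258
d((18, 7), (5, -29)) = 38.2753
d((18, 7), (-16, 24)) = 38.0132
d((18, 7), (-23, 21)) = 43.3244
d((8, -23), (-8, 14)) = 40.3113
d((8, -23), (5, -29)) = 6.7082 <-- minimum
d((8, -23), (-16, 24)) = 52.7731
d((8, -23), (-23, 21)) = 53.8238
d((-8, 14), (5, -29)) = 44.9222
d((-8, 14), (-16, 24)) = 12.8062
d((-8, 14), (-23, 21)) = 16.5529
d((5, -29), (-16, 24)) = 57.0088
d((5, -29), (-23, 21)) = 57.3062
d((-16, 24), (-23, 21)) = 7.6158

Closest pair: (8, -23) and (5, -29) with distance 6.7082

The closest pair is (8, -23) and (5, -29) with Euclidean distance 6.7082. For 10 points, brute-force pairwise comparison is shown above. For large n, the divide-and-conquer algorithm (sort by x, recurse on halves, check the dividing strip) achieves O(n log n).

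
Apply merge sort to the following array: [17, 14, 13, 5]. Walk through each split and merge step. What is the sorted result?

Merge sort trace:

Split: [17, 14, 13, 5] -> [17, 14] and [13, 5]
  Split: [17, 14] -> [17] and [14]
  Merge: [17] + [14] -> [14, 17]
  Split: [13, 5] -> [13] and [5]
  Merge: [13] + [5] -> [5, 13]
Merge: [14, 17] + [5, 13] -> [5, 13, 14, 17]

Final sorted array: [5, 13, 14, 17]

The merge sort proceeds by recursively splitting the array and merging sorted halves.
After all merges, the sorted array is [5, 13, 14, 17].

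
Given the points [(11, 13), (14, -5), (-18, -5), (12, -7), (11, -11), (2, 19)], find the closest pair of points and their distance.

Computing all pairwise distances among 6 points:

d((11, 13), (14, -5)) = 18.2483
d((11, 13), (-18, -5)) = 34.1321
d((11, 13), (12, -7)) = 20.025
d((11, 13), (11, -11)) = 24.0
d((11, 13), (2, 19)) = 10.8167
d((14, -5), (-18, -5)) = 32.0
d((14, -5), (12, -7)) = 2.8284 <-- minimum
d((14, -5), (11, -11)) = 6.7082
d((14, -5), (2, 19)) = 26.8328
d((-18, -5), (12, -7)) = 30.0666
d((-18, -5), (11, -11)) = 29.6142
d((-18, -5), (2, 19)) = 31.241
d((12, -7), (11, -11)) = 4.1231
d((12, -7), (2, 19)) = 27.8568
d((11, -11), (2, 19)) = 31.3209

Closest pair: (14, -5) and (12, -7) with distance 2.8284

The closest pair is (14, -5) and (12, -7) with Euclidean distance 2.8284. For 6 points, brute-force pairwise comparison is shown above. For large n, the divide-and-conquer algorithm (sort by x, recurse on halves, check the dividing strip) achieves O(n log n).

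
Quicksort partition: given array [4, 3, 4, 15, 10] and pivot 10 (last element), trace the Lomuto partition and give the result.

Lomuto partition with pivot = 10:

Initial array: [4, 3, 4, 15, 10]

arr[0]=4 <= 10: swap with position 0, array becomes [4, 3, 4, 15, 10]
arr[1]=3 <= 10: swap with position 1, array becomes [4, 3, 4, 15, 10]
arr[2]=4 <= 10: swap with position 2, array becomes [4, 3, 4, 15, 10]
arr[3]=15 > 10: no swap

Place pivot at position 3: [4, 3, 4, 10, 15]
Pivot position: 3

After partitioning with pivot 10, the array becomes [4, 3, 4, 10, 15]. The pivot is placed at index 3. All elements to the left of the pivot are <= 10, and all elements to the right are > 10.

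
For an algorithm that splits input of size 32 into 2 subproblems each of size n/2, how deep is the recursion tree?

For divide and conquer with division factor 2:

Problem sizes at each level:
Level 0: 32
Level 1: 16
Level 2: 8
Level 3: 4
Level 4: 2
Level 5: 1

The root is level 0 and the size-1 base case is level 5 (the tree spans levels 0 through 5, i.e. 6 levels counting the root), so the depth is the number of divisions: log_2(32) = 5

The recursion tree depth is log_2(32) = 5. At each level, the problem size is divided by 2, so it takes 5 divisions to reduce to a base case of size 1. The algorithm makes 2 recursive calls at each level.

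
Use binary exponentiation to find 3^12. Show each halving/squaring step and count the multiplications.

Computing 3^12 by squaring (build up from 3^1; each line after the first costs one multiplication):

3^1 = 3
3^2 = (3^1)^2 = 3^2 = 9
3^3 = 3 * 3^2 = 3 * 9 = 27
3^6 = (3^3)^2 = 27^2 = 729
3^12 = (3^6)^2 = 729^2 = 531441

Result: 531441
Multiplications needed: 4 (4 lines after 3^1)

3^12 = 531441. Using exponentiation by squaring, this requires 4 multiplications. The key idea: if the exponent is even, square the half-power; if odd, multiply by the base once.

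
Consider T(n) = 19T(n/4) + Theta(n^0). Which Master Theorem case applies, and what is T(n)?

Master Theorem for T(n) = 19T(n/4) + O(n^0):

a = 19, b = 4, c = 0
log_b(a) = log_4(19) = 2.1240

Case 1: c = 0 < log_4(19) = 2.1240
T(n) = O(n^(log_4 19))

For T(n) = 19T(n/4) + O(n^0): log_4(19) = 2.1240. This is Case 1 of the Master Theorem (c < log_b(a), work dominated by leaves), giving O(n^(log_4 19)).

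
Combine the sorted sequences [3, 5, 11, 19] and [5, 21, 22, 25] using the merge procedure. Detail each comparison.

Merging process:

Compare 3 vs 5: take 3 from left. Merged: [3]
Compare 5 vs 5: take 5 from left. Merged: [3, 5]
Compare 11 vs 5: take 5 from right. Merged: [3, 5, 5]
Compare 11 vs 21: take 11 from left. Merged: [3, 5, 5, 11]
Compare 19 vs 21: take 19 from left. Merged: [3, 5, 5, 11, 19]
Append remaining from right: [21, 22, 25]. Merged: [3, 5, 5, 11, 19, 21, 22, 25]

Final merged array: [3, 5, 5, 11, 19, 21, 22, 25]
Total comparisons: 5

The merged array is [3, 5, 5, 11, 19, 21, 22, 25], requiring 5 comparisons. The merge step runs in O(n) time where n is the total number of elements.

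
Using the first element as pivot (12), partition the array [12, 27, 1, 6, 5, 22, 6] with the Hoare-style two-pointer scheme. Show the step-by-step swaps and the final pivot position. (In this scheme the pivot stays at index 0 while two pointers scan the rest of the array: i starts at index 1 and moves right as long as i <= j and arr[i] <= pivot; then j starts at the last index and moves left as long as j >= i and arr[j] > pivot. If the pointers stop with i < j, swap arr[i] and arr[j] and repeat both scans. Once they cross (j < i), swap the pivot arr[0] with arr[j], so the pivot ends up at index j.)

Hoare-style two-pointer partition with pivot = 12:

Initial array: [12, 27, 1, 6, 5, 22, 6]

Pointers start at i = 1, j = 6.
i stops at index 1 (arr[1]=27 > 12), j stops at index 6 (arr[6]=6 <= 12): swap arr[1] and arr[6], array becomes [12, 6, 1, 6, 5, 22, 27]
i ends at 5, j ends at 4: the pointers have crossed (j < i), so scanning stops.

Swap pivot arr[0] with arr[4] to place pivot at position 4: [5, 6, 1, 6, 12, 22, 27]
Pivot position: 4

After partitioning with pivot 12, the array becomes [5, 6, 1, 6, 12, 22, 27]. The pivot is placed at index 4. All elements to the left of the pivot are <= 12, and all elements to the right are > 12.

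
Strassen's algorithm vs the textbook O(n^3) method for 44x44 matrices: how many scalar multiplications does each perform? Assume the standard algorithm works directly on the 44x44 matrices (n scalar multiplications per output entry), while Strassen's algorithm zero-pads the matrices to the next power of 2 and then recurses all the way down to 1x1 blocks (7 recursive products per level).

Matrix multiplication for 44x44 matrices:

Strassen's algorithm requires power-of-2 dimensions. Pad 44x44 to 64x64 (next power of 2).

Standard algorithm: 44^3 = 85184 multiplications
Strassen's algorithm: 7^(log2(64)) = 7^6 = 117649 multiplications
Difference: 85184 - 117649 = -32465 (Strassen uses MORE here due to padding overhead — for small or just-over-power-of-2 n, padding can outweigh the per-level savings)

Standard: 85184 multiplications (44^3). Strassen: 117649 multiplications (7^6, after padding to 64x64). Strassen reduces 8 recursive multiplications to 7 at each level.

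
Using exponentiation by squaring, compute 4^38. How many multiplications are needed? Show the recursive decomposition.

Computing 4^38 by squaring (build up from 4^1; each line after the first costs one multiplication):

4^1 = 4
4^2 = (4^1)^2 = 4^2 = 16
4^4 = (4^2)^2 = 16^2 = 256
4^8 = (4^4)^2 = 256^2 = 65536
4^9 = 4 * 4^8 = 4 * 65536 = 262144
4^18 = (4^9)^2 = 262144^2 = 68719476736
4^19 = 4 * 4^18 = 4 * 68719476736 = 274877906944
4^38 = (4^19)^2 = 274877906944^2 = 75557863725914323419136

Result: 75557863725914323419136
Multiplications needed: 7 (7 lines after 4^1)

4^38 = 75557863725914323419136. Using exponentiation by squaring, this requires 7 multiplications. The key idea: if the exponent is even, square the half-power; if odd, multiply by the base once.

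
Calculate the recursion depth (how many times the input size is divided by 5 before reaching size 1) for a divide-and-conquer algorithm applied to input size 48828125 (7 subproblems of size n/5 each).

For divide and conquer with division factor 5:

Problem sizes at each level:
Level 0: 48828125
Level 1: 9765625
Level 2: 1953125
Level 3: 390625
Level 4: 78125
Level 5: 15625
Level 6: 3125
Level 7: 625
Level 8: 125
Level 9: 25
Level 10: 5
Level 11: 1

The root is level 0 and the size-1 base case is level 11 (the tree spans levels 0 through 11, i.e. 12 levels counting the root), so the depth is the number of divisions: log_5(48828125) = 11

The recursion tree depth is log_5(48828125) = 11. At each level, the problem size is divided by 5, so it takes 11 divisions to reduce to a base case of size 1. The algorithm makes 7 recursive calls at each level.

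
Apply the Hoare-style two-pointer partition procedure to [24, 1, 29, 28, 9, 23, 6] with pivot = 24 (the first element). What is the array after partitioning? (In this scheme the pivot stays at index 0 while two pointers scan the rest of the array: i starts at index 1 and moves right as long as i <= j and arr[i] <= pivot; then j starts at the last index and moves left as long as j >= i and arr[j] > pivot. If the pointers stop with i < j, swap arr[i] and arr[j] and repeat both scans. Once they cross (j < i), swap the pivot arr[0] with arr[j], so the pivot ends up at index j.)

Hoare-style two-pointer partition with pivot = 24:

Initial array: [24, 1, 29, 28, 9, 23, 6]

Pointers start at i = 1, j = 6.
i stops at index 2 (arr[2]=29 > 24), j stops at index 6 (arr[6]=6 <= 24): swap arr[2] and arr[6], array becomes [24, 1, 6, 28, 9, 23, 29]
i stops at index 3 (arr[3]=28 > 24), j stops at index 5 (arr[5]=23 <= 24): swap arr[3] and arr[5], array becomes [24, 1, 6, 23, 9, 28, 29]
i ends at 5, j ends at 4: the pointers have crossed (j < i), so scanning stops.

Swap pivot arr[0] with arr[4] to place pivot at position 4: [9, 1, 6, 23, 24, 28, 29]
Pivot position: 4

After partitioning with pivot 24, the array becomes [9, 1, 6, 23, 24, 28, 29]. The pivot is placed at index 4. All elements to the left of the pivot are <= 24, and all elements to the right are > 24.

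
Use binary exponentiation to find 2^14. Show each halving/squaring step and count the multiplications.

Computing 2^14 by squaring (build up from 2^1; each line after the first costs one multiplication):

2^1 = 2
2^2 = (2^1)^2 = 2^2 = 4
2^3 = 2 * 2^2 = 2 * 4 = 8
2^6 = (2^3)^2 = 8^2 = 64
2^7 = 2 * 2^6 = 2 * 64 = 128
2^14 = (2^7)^2 = 128^2 = 16384

Result: 16384
Multiplications needed: 5 (5 lines after 2^1)

2^14 = 16384. Using exponentiation by squaring, this requires 5 multiplications. The key idea: if the exponent is even, square the half-power; if odd, multiply by the base once.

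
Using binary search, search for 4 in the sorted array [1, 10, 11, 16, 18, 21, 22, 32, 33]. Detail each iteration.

Binary search for 4 in [1, 10, 11, 16, 18, 21, 22, 32, 33]:

lo=0, hi=8, mid=4, arr[mid]=18 -> 18 > 4, search left half
lo=0, hi=3, mid=1, arr[mid]=10 -> 10 > 4, search left half
lo=0, hi=0, mid=0, arr[mid]=1 -> 1 < 4, search right half
lo=1 > hi=0, target 4 not found

Binary search determines that 4 is not in the array after 3 comparisons. The search space was exhausted without finding the target.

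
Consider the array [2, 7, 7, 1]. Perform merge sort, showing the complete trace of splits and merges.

Merge sort trace:

Split: [2, 7, 7, 1] -> [2, 7] and [7, 1]
  Split: [2, 7] -> [2] and [7]
  Merge: [2] + [7] -> [2, 7]
  Split: [7, 1] -> [7] and [1]
  Merge: [7] + [1] -> [1, 7]
Merge: [2, 7] + [1, 7] -> [1, 2, 7, 7]

Final sorted array: [1, 2, 7, 7]

The merge sort proceeds by recursively splitting the array and merging sorted halves.
After all merges, the sorted array is [1, 2, 7, 7].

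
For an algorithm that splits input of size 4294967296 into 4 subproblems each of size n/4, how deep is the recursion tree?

For divide and conquer with division factor 4:

Problem sizes at each level:
Level 0: 4294967296
Level 1: 1073741824
Level 2: 268435456
Level 3: 67108864
Level 4: 16777216
Level 5: 4194304
Level 6: 1048576
Level 7: 262144
Level 8: 65536
Level 9: 16384
Level 10: 4096
Level 11: 1024
Level 12: 256
Level 13: 64
Level 14: 16
Level 15: 4
Level 16: 1

The root is level 0 and the size-1 base case is level 16 (the tree spans levels 0 through 16, i.e. 17 levels counting the root), so the depth is the number of divisions: log_4(4294967296) = 16

The recursion tree depth is log_4(4294967296) = 16. At each level, the problem size is divided by 4, so it takes 16 divisions to reduce to a base case of size 1. The algorithm makes 4 recursive calls at each level.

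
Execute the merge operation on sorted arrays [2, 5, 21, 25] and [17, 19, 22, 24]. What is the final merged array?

Merging process:

Compare 2 vs 17: take 2 from left. Merged: [2]
Compare 5 vs 17: take 5 from left. Merged: [2, 5]
Compare 21 vs 17: take 17 from right. Merged: [2, 5, 17]
Compare 21 vs 19: take 19 from right. Merged: [2, 5, 17, 19]
Compare 21 vs 22: take 21 from left. Merged: [2, 5, 17, 19, 21]
Compare 25 vs 22: take 22 from right. Merged: [2, 5, 17, 19, 21, 22]
Compare 25 vs 24: take 24 from right. Merged: [2, 5, 17, 19, 21, 22, 24]
Append remaining from left: [25]. Merged: [2, 5, 17, 19, 21, 22, 24, 25]

Final merged array: [2, 5, 17, 19, 21, 22, 24, 25]
Total comparisons: 7

The merged array is [2, 5, 17, 19, 21, 22, 24, 25], requiring 7 comparisons. The merge step runs in O(n) time where n is the total number of elements.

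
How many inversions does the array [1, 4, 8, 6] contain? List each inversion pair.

Finding inversions in [1, 4, 8, 6]:

(2, 3): arr[2]=8 > arr[3]=6

Total inversions: 1

The array has 1 inversion(s): (2,3). Each pair (i,j) satisfies i < j and arr[i] > arr[j].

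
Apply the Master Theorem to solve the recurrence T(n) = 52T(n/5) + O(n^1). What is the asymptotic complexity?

Master Theorem for T(n) = 52T(n/5) + O(n^1):

a = 52, b = 5, c = 1
log_b(a) = log_5(52) = 2.4550

Case 1: c = 1 < log_5(52) = 2.4550
T(n) = O(n^(log_5 52))

For T(n) = 52T(n/5) + O(n^1): log_5(52) = 2.4550. This is Case 1 of the Master Theorem (c < log_b(a), work dominated by leaves), giving O(n^(log_5 52)).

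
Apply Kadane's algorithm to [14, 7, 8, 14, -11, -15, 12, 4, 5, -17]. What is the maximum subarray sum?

Using Kadane's algorithm on [14, 7, 8, 14, -11, -15, 12, 4, 5, -17]:

Scanning through the array:
Position 1 (value 7): max_ending_here = 21, max_so_far = 21
Position 2 (value 8): max_ending_here = 29, max_so_far = 29
Position 3 (value 14): max_ending_here = 43, max_so_far = 43
Position 4 (value -11): max_ending_here = 32, max_so_far = 43
Position 5 (value -15): max_ending_here = 17, max_so_far = 43
Position 6 (value 12): max_ending_here = 29, max_so_far = 43
Position 7 (value 4): max_ending_here = 33, max_so_far = 43
Position 8 (value 5): max_ending_here = 38, max_so_far = 43
Position 9 (value -17): max_ending_here = 21, max_so_far = 43

Maximum subarray: [14, 7, 8, 14]
Maximum sum: 43

The maximum subarray is [14, 7, 8, 14] with sum 43. This subarray runs from index 0 to index 3.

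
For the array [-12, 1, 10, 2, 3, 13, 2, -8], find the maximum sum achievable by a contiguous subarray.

Using Kadane's algorithm on [-12, 1, 10, 2, 3, 13, 2, -8]:

Scanning through the array:
Position 1 (value 1): max_ending_here = 1, max_so_far = 1
Position 2 (value 10): max_ending_here = 11, max_so_far = 11
Position 3 (value 2): max_ending_here = 13, max_so_far = 13
Position 4 (value 3): max_ending_here = 16, max_so_far = 16
Position 5 (value 13): max_ending_here = 29, max_so_far = 29
Position 6 (value 2): max_ending_here = 31, max_so_far = 31
Position 7 (value -8): max_ending_here = 23, max_so_far = 31

Maximum subarray: [1, 10, 2, 3, 13, 2]
Maximum sum: 31

The maximum subarray is [1, 10, 2, 3, 13, 2] with sum 31. This subarray runs from index 1 to index 6.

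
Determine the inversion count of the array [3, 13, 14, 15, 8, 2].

Finding inversions in [3, 13, 14, 15, 8, 2]:

(0, 5): arr[0]=3 > arr[5]=2
(1, 4): arr[1]=13 > arr[4]=8
(1, 5): arr[1]=13 > arr[5]=2
(2, 4): arr[2]=14 > arr[4]=8
(2, 5): arr[2]=14 > arr[5]=2
(3, 4): arr[3]=15 > arr[4]=8
(3, 5): arr[3]=15 > arr[5]=2
(4, 5): arr[4]=8 > arr[5]=2

Total inversions: 8

The array has 8 inversion(s): (0,5), (1,4), (1,5), (2,4), (2,5), (3,4), (3,5), (4,5). Each pair (i,j) satisfies i < j and arr[i] > arr[j].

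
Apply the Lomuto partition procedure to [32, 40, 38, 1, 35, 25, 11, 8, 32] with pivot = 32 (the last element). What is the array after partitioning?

Lomuto partition with pivot = 32:

Initial array: [32, 40, 38, 1, 35, 25, 11, 8, 32]

arr[0]=32 <= 32: swap with position 0, array becomes [32, 40, 38, 1, 35, 25, 11, 8, 32]
arr[1]=40 > 32: no swap
arr[2]=38 > 32: no swap
arr[3]=1 <= 32: swap with position 1, array becomes [32, 1, 38, 40, 35, 25, 11, 8, 32]
arr[4]=35 > 32: no swap
arr[5]=25 <= 32: swap with position 2, array becomes [32, 1, 25, 40, 35, 38, 11, 8, 32]
arr[6]=11 <= 32: swap with position 3, array becomes [32, 1, 25, 11, 35, 38, 40, 8, 32]
arr[7]=8 <= 32: swap with position 4, array becomes [32, 1, 25, 11, 8, 38, 40, 35, 32]

Place pivot at position 5: [32, 1, 25, 11, 8, 32, 40, 35, 38]
Pivot position: 5

After partitioning with pivot 32, the array becomes [32, 1, 25, 11, 8, 32, 40, 35, 38]. The pivot is placed at index 5. All elements to the left of the pivot are <= 32, and all elements to the right are > 32.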